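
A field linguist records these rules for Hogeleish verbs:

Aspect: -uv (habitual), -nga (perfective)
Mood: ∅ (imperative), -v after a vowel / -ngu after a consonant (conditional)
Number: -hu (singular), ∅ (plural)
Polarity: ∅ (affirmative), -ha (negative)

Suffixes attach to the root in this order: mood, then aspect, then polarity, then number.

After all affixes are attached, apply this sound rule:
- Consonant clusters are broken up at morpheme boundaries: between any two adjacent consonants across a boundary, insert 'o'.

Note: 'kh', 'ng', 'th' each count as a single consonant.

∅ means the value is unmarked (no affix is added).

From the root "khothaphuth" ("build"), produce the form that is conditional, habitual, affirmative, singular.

khothaphuthonguuvohu

Attach mood conditional -ngu (after consonant 'th') → khothaphuthngu.
Attach aspect habitual -uv → khothaphuthnguuv.
polarity = affirmative: zero marking, form stays khothaphuthnguuv.
Attach number singular -hu → khothaphuthnguuvhu.
Apply epenthesis: khothaphuthnguuvhu → khothaphuthonguuvohu.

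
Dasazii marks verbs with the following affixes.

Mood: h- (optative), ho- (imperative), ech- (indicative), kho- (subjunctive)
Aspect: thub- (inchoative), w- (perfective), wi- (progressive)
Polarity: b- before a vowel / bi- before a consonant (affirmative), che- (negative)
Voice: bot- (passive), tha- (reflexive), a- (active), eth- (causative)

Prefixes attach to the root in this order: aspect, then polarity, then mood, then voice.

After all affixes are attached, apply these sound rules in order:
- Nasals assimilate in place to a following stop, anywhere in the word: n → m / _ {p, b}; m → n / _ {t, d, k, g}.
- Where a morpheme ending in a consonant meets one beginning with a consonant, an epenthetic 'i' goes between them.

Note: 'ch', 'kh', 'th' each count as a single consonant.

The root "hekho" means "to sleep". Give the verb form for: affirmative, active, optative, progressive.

ahibiwihekho

Attach aspect progressive wi- → wihekho.
Attach polarity affirmative bi- (before consonant 'w') → biwihekho.
Attach mood optative h- → hbiwihekho.
Attach voice active a- → ahbiwihekho.
Nasal assimilation: no change.
Apply epenthesis: ahbiwihekho → ahibiwihekho.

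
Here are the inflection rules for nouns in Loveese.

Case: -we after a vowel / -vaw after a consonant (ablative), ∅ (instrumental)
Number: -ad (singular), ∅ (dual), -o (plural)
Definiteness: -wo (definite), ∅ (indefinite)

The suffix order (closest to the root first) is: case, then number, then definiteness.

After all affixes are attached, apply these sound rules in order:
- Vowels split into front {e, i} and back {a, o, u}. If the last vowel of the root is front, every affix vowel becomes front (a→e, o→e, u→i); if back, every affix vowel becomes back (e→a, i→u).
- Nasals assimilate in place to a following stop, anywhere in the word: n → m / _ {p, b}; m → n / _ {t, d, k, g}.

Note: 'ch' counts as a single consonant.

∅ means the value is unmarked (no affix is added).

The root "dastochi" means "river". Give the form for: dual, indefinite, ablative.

dastochiwe

Attach case ablative -we (after vowel 'i') → dastochiwe.
number = dual: zero marking, form stays dastochiwe.
definiteness = indefinite: zero marking, form stays dastochiwe.
Vowel harmony: no change.
Nasal assimilation: no change.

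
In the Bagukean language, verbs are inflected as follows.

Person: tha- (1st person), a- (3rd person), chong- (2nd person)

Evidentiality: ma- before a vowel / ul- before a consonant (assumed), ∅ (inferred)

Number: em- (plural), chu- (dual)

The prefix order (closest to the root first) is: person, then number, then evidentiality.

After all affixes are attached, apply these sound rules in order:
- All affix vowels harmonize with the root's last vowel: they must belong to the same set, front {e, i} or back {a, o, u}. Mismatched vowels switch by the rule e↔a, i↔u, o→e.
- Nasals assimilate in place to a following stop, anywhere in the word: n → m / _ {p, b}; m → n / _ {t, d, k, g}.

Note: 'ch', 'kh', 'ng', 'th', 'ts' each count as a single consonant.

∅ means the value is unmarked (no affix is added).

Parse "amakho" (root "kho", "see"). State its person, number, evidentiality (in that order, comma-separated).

3rd person, plural, inferred

Segment: em-a-kho.
person: a- → 3rd person.
number: em- → plural.
evidentiality: ∅ → inferred.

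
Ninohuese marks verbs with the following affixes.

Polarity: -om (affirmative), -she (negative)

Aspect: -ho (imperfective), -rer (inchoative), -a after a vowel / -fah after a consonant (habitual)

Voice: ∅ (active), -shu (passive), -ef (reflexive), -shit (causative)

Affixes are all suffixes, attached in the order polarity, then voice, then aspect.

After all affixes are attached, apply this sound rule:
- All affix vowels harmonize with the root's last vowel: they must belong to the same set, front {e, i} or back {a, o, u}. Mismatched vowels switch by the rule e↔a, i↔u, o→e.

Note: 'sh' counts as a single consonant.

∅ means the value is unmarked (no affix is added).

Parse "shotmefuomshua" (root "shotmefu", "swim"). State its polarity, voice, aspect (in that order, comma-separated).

affirmative, passive, habitual

Segment: shotmefu-om-shu-a.
polarity: -om → affirmative.
voice: -shu → passive.
aspect: -a/fah → habitual.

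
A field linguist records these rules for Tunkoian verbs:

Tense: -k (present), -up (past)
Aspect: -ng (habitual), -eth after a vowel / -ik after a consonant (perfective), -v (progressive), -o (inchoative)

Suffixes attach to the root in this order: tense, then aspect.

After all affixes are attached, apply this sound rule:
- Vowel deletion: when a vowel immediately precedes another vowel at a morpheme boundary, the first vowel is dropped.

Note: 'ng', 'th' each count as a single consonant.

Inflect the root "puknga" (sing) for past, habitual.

Attach tense past -up → pukngaup.
Attach aspect habitual -ng → pukngaupng.
Apply vowel deletion: pukngaupng → pukngupng.

pukngupng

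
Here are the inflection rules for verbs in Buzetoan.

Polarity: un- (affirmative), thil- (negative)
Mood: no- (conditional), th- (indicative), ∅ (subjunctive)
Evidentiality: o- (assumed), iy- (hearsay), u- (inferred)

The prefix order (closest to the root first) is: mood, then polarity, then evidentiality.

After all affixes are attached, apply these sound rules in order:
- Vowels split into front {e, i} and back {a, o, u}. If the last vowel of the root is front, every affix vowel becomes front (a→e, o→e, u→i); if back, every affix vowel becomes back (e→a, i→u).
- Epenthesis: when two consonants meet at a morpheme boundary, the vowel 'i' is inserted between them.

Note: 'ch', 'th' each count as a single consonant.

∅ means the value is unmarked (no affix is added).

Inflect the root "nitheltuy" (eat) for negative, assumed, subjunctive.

othulinitheltuy

mood = subjunctive: zero marking, form stays nitheltuy.
Attach polarity negative thil- → thilnitheltuy.
Attach evidentiality assumed o- → othilnitheltuy.
Apply vowel harmony: othilnitheltuy → othulnitheltuy.
Apply epenthesis: othulnitheltuy → othulinitheltuy.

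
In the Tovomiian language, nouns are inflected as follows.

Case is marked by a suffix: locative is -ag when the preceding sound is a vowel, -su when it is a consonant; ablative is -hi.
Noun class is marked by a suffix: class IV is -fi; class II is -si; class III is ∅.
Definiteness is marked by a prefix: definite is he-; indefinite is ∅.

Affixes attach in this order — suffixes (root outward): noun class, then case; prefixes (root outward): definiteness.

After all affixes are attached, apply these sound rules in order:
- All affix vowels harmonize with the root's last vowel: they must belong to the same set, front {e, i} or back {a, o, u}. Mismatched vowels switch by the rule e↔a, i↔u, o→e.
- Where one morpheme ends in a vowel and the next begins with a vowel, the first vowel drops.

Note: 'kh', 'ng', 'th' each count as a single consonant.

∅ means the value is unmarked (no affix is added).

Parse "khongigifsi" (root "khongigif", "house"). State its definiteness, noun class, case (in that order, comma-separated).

Segment: khongigif-su.
definiteness: ∅ → indefinite.
noun class: ∅ → class III.
case: -ag/su → locative.

indefinite, class III, locative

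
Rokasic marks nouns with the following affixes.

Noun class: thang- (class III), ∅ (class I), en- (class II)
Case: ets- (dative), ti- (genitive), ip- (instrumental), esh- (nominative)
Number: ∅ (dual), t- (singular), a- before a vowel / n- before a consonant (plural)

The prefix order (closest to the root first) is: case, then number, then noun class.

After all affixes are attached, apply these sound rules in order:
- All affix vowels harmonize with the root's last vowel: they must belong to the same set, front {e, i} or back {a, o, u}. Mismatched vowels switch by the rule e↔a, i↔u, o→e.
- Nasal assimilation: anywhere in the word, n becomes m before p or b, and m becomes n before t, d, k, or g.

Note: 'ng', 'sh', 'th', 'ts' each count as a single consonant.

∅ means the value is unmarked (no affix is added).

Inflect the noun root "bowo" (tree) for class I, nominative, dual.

ashbowo

Attach case nominative esh- → eshbowo.
number = dual: zero marking, form stays eshbowo.
noun class = class I: zero marking, form stays eshbowo.
Apply vowel harmony: eshbowo → ashbowo.
Nasal assimilation: no change.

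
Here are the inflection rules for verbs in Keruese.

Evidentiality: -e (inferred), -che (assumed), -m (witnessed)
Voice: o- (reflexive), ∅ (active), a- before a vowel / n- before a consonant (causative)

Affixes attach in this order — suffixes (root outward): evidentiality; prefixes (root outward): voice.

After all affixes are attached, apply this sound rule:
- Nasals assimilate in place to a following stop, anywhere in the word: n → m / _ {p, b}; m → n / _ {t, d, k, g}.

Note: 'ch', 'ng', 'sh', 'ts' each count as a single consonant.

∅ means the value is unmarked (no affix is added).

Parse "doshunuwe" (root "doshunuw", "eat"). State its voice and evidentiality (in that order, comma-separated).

active, inferred

Segment: doshunuw-e.
voice: ∅ → active.
evidentiality: -e → inferred.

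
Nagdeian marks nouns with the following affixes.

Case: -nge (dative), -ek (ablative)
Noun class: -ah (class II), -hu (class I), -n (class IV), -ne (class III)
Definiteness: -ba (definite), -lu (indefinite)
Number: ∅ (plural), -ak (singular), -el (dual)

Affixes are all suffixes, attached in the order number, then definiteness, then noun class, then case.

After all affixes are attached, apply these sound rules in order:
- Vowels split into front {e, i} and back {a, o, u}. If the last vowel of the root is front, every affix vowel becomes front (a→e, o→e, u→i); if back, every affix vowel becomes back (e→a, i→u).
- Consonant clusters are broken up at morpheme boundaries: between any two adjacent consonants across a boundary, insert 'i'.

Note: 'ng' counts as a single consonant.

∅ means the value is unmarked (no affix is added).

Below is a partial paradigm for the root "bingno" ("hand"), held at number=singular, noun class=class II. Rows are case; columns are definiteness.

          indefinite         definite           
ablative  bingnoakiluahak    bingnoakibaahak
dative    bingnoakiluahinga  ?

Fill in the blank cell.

Attach number singular -ak → bingnoak.
Attach definiteness definite -ba → bingnoakba.
Attach noun class class II -ah → bingnoakbaah.
Attach case dative -nge → bingnoakbaahnge.
Apply vowel harmony: bingnoakbaahnge → bingnoakbaahnga.
Apply epenthesis: bingnoakbaahnga → bingnoakibaahinga.

bingnoakibaahinga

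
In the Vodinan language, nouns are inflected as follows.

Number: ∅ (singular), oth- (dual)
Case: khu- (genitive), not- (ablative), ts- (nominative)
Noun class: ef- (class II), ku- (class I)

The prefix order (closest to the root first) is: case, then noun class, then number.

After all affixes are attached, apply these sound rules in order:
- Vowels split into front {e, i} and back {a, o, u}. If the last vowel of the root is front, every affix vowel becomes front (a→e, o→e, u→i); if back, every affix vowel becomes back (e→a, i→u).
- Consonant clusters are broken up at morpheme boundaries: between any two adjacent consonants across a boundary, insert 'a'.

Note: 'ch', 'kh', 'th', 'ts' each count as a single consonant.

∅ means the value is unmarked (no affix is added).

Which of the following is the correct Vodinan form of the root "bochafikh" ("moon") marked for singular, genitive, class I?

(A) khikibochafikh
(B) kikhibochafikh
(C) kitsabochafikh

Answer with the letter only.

Attach case genitive khu- → khubochafikh.
Attach noun class class I ku- → kukhubochafikh.
number = singular: zero marking, form stays kukhubochafikh.
Apply vowel harmony: kukhubochafikh → kikhibochafikh.
Epenthesis: no change.
So the correct form is kikhibochafikh, option (B).
(A) khikibochafikh is wrong: it has the affixes in the wrong order.
(C) kitsabochafikh is wrong: it uses nominative instead of genitive for case.

B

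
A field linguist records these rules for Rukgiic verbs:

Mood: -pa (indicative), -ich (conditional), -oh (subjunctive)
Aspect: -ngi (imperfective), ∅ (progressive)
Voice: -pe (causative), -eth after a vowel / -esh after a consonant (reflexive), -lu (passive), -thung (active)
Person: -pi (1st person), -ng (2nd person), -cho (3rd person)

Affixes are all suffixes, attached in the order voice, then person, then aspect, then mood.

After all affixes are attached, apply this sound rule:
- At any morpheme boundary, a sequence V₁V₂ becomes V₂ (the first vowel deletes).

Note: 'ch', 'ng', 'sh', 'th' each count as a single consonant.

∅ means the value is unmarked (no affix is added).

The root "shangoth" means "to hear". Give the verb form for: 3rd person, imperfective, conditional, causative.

Attach voice causative -pe → shangothpe.
Attach person 3rd person -cho → shangothpecho.
Attach aspect imperfective -ngi → shangothpechongi.
Attach mood conditional -ich → shangothpechongiich.
Apply vowel deletion: shangothpechongiich → shangothpechongich.

shangothpechongich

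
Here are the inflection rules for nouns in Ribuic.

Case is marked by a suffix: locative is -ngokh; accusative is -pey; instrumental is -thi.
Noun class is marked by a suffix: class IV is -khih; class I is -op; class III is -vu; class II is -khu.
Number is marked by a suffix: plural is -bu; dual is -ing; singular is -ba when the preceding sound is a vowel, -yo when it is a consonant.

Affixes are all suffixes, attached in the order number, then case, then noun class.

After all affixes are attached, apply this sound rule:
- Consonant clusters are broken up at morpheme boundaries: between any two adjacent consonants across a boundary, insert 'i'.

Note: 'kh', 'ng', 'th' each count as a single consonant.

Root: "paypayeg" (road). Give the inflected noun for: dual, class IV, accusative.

Attach number dual -ing → paypayeging.
Attach case accusative -pey → paypayegingpey.
Attach noun class class IV -khih → paypayegingpeykhih.
Apply epenthesis: paypayegingpeykhih → paypayegingipeyikhih.

paypayegingipeyikhih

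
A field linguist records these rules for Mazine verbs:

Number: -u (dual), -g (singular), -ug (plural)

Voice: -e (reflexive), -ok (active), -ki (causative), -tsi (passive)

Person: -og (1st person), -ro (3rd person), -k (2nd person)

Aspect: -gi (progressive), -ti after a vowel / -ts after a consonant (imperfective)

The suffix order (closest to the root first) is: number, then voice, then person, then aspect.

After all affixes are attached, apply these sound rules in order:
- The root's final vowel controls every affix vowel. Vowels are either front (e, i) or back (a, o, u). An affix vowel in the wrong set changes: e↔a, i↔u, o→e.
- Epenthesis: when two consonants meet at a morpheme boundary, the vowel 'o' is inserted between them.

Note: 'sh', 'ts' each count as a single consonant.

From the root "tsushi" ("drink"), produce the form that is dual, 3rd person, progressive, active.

Attach number dual -u → tsushiu.
Attach voice active -ok → tsushiuok.
Attach person 3rd person -ro → tsushiuokro.
Attach aspect progressive -gi → tsushiuokrogi.
Apply vowel harmony: tsushiuokrogi → tsushiiekregi.
Apply epenthesis: tsushiiekregi → tsushiiekoregi.

tsushiiekoregi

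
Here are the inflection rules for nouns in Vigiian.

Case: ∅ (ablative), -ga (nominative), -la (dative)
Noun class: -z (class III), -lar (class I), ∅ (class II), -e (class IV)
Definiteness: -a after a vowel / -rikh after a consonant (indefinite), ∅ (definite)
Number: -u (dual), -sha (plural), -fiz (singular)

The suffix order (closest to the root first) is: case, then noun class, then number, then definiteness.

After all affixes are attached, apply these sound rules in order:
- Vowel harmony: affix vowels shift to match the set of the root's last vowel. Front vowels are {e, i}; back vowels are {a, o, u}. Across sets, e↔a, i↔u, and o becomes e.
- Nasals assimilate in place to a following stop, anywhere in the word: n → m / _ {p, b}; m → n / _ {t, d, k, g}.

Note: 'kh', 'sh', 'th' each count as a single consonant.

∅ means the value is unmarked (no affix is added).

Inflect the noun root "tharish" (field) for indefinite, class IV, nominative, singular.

Attach case nominative -ga → tharishga.
Attach noun class class IV -e → tharishgae.
Attach number singular -fiz → tharishgaefiz.
Attach definiteness indefinite -rikh (after consonant 'z') → tharishgaefizrikh.
Apply vowel harmony: tharishgaefizrikh → tharishgeefizrikh.
Nasal assimilation: no change.

tharishgeefizrikh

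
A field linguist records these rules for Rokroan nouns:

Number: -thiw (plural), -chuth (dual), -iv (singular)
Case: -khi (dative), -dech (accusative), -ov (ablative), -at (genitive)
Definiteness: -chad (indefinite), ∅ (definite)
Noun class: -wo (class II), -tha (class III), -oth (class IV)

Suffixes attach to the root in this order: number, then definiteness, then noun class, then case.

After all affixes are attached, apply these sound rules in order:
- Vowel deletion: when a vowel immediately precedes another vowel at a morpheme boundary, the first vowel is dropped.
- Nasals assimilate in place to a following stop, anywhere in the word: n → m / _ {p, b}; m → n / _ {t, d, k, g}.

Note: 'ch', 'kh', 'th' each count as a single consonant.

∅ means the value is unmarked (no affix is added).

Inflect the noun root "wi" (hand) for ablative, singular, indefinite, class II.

Attach number singular -iv → wiiv.
Attach definiteness indefinite -chad → wiivchad.
Attach noun class class II -wo → wiivchadwo.
Attach case ablative -ov → wiivchadwoov.
Apply vowel deletion: wiivchadwoov → wivchadwov.
Nasal assimilation: no change.

wivchadwov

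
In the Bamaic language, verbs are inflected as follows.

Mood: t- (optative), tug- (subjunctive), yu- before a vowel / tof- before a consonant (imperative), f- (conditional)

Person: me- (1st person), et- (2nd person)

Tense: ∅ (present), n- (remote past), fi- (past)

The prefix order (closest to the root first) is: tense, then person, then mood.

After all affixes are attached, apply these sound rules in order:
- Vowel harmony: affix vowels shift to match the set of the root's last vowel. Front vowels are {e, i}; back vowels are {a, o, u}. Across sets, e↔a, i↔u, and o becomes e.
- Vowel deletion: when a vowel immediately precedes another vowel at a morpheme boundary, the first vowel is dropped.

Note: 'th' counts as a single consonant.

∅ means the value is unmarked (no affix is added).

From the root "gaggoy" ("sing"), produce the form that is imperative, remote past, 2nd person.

Attach tense remote past n- → ngaggoy.
Attach person 2nd person et- → etngaggoy.
Attach mood imperative yu- (before vowel 'e') → yuetngaggoy.
Apply vowel harmony: yuetngaggoy → yuatngaggoy.
Apply vowel deletion: yuatngaggoy → yatngaggoy.

yatngaggoy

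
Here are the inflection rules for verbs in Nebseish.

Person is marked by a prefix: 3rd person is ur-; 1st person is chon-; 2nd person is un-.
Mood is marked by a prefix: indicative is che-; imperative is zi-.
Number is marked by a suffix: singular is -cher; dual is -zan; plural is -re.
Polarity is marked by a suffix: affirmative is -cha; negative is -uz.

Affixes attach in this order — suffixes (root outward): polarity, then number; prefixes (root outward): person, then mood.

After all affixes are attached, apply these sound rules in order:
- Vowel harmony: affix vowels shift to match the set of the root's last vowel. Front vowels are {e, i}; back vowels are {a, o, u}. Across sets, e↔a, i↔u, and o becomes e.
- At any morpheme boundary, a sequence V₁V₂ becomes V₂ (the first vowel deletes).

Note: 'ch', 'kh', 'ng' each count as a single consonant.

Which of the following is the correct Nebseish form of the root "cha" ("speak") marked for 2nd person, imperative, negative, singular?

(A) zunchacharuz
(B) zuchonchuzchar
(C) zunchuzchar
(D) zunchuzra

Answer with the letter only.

Attach person 2nd person un- → uncha.
Attach polarity negative -uz → unchauz.
Attach mood imperative zi- → ziunchauz.
Attach number singular -cher → ziunchauzcher.
Apply vowel harmony: ziunchauzcher → zuunchauzchar.
Apply vowel deletion: zuunchauzchar → zunchuzchar.
So the correct form is zunchuzchar, option (C).
(B) zuchonchuzchar is wrong: it uses 1st person instead of 2nd person for person.
(A) zunchacharuz is wrong: it has the affixes in the wrong order.
(D) zunchuzra is wrong: it uses plural instead of singular for number.

C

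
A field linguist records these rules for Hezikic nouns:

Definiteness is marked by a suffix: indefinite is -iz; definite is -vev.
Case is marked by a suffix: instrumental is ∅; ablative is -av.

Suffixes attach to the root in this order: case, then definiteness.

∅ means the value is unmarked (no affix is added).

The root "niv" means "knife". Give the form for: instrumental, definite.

case = instrumental: zero marking, form stays niv.
Attach definiteness definite -vev → nivvev.

nivvev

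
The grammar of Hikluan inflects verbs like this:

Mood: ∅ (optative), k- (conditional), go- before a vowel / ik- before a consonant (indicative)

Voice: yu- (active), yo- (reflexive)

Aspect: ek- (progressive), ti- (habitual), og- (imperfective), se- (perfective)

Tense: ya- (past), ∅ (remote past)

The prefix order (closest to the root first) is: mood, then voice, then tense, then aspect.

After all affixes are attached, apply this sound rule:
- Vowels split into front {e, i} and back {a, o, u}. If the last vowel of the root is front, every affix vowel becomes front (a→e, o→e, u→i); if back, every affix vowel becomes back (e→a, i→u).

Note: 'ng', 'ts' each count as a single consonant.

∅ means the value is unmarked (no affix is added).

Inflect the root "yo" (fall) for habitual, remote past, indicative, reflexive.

tuyoukyo

Attach mood indicative ik- (before consonant 'y') → ikyo.
Attach voice reflexive yo- → yoikyo.
tense = remote past: zero marking, form stays yoikyo.
Attach aspect habitual ti- → tiyoikyo.
Apply vowel harmony: tiyoikyo → tuyoukyo.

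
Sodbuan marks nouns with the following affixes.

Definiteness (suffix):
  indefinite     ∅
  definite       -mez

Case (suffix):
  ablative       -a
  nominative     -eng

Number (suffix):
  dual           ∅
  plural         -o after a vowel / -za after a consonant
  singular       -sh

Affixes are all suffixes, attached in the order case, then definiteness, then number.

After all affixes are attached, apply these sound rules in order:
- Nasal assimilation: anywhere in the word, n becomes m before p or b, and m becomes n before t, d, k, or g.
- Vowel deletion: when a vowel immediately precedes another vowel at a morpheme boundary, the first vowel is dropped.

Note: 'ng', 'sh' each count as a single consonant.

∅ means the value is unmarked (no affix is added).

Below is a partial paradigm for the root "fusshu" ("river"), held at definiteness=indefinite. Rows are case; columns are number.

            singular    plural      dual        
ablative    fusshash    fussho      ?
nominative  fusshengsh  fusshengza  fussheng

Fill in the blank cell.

fussha

Attach case ablative -a → fusshua.
definiteness = indefinite: zero marking, form stays fusshua.
number = dual: zero marking, form stays fusshua.
Nasal assimilation: no change.
Apply vowel deletion: fusshua → fussha.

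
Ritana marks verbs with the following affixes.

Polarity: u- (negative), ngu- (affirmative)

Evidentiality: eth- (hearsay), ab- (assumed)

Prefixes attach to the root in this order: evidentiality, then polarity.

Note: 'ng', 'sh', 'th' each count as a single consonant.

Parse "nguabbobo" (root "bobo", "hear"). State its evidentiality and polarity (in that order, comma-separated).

Segment: ngu-ab-bobo.
evidentiality: ab- → assumed.
polarity: ngu- → affirmative.

assumed, affirmative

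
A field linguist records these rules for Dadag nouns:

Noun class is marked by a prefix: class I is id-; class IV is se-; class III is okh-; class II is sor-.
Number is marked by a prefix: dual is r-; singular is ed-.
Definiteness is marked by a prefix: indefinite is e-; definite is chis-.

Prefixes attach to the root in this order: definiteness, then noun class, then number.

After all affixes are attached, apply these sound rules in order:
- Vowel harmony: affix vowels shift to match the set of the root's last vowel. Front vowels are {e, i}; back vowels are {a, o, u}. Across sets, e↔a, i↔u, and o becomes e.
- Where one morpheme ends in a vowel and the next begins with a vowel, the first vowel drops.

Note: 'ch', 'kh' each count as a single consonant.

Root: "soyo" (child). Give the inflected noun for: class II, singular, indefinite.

adsorasoyo

Attach definiteness indefinite e- → esoyo.
Attach noun class class II sor- → soresoyo.
Attach number singular ed- → edsoresoyo.
Apply vowel harmony: edsoresoyo → adsorasoyo.
Vowel deletion: no change.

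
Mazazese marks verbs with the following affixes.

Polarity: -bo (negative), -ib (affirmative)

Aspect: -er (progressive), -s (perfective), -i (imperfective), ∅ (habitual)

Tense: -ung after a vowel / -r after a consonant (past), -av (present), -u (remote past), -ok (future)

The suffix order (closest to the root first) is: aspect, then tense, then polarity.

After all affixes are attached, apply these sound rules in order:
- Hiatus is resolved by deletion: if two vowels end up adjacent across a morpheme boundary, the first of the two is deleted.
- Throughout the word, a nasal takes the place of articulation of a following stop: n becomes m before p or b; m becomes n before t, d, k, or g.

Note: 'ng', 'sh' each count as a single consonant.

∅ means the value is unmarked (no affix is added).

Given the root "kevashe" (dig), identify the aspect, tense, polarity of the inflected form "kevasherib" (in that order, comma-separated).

progressive, remote past, affirmative

Segment: kevashe-er-u-ib.
aspect: -er → progressive.
tense: -u → remote past.
polarity: -ib → affirmative.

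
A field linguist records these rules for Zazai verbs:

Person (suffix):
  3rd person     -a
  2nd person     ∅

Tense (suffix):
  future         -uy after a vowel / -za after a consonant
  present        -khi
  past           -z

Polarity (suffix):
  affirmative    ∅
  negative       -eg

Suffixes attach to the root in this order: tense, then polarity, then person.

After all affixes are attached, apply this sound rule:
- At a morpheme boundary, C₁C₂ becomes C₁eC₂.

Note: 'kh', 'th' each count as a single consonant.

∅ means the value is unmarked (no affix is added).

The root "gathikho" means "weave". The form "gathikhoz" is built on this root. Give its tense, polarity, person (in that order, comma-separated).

Segment: gathikho-z.
tense: -z → past.
polarity: ∅ → affirmative.
person: ∅ → 2nd person.

past, affirmative, 2nd person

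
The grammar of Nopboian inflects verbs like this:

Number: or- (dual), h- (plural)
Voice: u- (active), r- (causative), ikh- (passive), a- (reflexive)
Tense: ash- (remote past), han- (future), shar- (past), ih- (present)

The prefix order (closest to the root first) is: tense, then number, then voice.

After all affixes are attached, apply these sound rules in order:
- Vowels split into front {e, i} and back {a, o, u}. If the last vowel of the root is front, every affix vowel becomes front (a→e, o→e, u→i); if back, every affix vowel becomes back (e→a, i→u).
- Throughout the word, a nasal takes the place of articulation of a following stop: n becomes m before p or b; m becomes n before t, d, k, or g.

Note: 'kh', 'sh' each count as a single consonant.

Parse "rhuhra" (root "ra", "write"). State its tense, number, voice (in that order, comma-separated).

present, plural, causative

Segment: r-h-ih-ra.
tense: ih- → present.
number: h- → plural.
voice: r- → causative.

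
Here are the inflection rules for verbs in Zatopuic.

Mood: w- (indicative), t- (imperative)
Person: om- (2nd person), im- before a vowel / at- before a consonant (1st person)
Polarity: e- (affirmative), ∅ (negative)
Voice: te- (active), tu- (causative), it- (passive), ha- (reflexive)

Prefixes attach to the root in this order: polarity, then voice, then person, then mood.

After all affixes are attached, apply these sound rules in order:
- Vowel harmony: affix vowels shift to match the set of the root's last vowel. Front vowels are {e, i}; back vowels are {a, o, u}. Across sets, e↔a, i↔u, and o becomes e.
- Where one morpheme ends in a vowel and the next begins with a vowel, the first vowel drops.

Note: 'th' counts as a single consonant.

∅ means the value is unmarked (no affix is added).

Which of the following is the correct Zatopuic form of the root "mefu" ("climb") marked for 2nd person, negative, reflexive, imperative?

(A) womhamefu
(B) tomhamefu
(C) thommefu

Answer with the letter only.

B

polarity = negative: zero marking, form stays mefu.
Attach voice reflexive ha- → hamefu.
Attach person 2nd person om- → omhamefu.
Attach mood imperative t- → tomhamefu.
Vowel harmony: no change.
Vowel deletion: no change.
So the correct form is tomhamefu, option (B).
(A) womhamefu is wrong: it uses indicative instead of imperative for mood.
(C) thommefu is wrong: it has the affixes in the wrong order.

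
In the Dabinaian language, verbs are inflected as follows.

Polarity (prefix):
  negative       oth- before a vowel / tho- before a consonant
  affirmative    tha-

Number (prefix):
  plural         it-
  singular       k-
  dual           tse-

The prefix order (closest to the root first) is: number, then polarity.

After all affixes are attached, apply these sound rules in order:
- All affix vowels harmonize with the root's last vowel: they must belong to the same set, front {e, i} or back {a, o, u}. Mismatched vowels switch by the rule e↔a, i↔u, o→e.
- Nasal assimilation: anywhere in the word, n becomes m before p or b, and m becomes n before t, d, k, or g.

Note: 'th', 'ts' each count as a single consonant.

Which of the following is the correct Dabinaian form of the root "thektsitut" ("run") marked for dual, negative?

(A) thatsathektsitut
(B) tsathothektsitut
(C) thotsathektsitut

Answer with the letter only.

Attach number dual tse- → tsethektsitut.
Attach polarity negative tho- (before consonant 'ts') → thotsethektsitut.
Apply vowel harmony: thotsethektsitut → thotsathektsitut.
Nasal assimilation: no change.
So the correct form is thotsathektsitut, option (C).
(A) thatsathektsitut is wrong: it uses affirmative instead of negative for polarity.
(B) tsathothektsitut is wrong: it has the affixes in the wrong order.

C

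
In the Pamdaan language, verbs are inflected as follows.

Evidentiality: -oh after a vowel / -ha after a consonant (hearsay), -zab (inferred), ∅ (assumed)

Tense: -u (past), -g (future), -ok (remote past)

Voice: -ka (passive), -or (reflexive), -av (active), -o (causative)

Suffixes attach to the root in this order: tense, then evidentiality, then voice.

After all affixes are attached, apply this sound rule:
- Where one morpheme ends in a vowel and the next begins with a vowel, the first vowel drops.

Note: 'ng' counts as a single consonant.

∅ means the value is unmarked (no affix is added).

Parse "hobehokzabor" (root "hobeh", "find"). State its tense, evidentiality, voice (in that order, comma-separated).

remote past, inferred, reflexive

Segment: hobeh-ok-zab-or.
tense: -ok → remote past.
evidentiality: -zab → inferred.
voice: -or → reflexive.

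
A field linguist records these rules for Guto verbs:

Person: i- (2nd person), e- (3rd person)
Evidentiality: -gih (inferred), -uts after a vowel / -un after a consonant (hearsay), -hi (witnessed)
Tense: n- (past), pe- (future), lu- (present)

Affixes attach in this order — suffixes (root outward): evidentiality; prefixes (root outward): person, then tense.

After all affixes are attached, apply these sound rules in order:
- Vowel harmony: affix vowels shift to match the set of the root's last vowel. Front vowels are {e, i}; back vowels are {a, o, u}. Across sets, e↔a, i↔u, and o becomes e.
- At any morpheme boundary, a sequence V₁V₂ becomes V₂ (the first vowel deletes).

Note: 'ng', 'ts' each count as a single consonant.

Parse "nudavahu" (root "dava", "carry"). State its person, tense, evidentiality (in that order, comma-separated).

2nd person, past, witnessed

Segment: n-i-dava-hi.
person: i- → 2nd person.
tense: n- → past.
evidentiality: -hi → witnessed.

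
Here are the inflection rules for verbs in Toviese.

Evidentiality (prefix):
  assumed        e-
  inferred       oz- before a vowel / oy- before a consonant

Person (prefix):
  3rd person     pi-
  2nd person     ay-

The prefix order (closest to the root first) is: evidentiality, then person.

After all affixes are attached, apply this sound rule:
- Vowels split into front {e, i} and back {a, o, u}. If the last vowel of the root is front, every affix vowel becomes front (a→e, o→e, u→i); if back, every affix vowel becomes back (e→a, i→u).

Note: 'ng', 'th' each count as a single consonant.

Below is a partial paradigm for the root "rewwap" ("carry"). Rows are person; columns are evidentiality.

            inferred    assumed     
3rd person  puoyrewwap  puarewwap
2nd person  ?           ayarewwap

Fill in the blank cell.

ayoyrewwap

Attach evidentiality inferred oy- (before consonant 'r') → oyrewwap.
Attach person 2nd person ay- → ayoyrewwap.
Vowel harmony: no change.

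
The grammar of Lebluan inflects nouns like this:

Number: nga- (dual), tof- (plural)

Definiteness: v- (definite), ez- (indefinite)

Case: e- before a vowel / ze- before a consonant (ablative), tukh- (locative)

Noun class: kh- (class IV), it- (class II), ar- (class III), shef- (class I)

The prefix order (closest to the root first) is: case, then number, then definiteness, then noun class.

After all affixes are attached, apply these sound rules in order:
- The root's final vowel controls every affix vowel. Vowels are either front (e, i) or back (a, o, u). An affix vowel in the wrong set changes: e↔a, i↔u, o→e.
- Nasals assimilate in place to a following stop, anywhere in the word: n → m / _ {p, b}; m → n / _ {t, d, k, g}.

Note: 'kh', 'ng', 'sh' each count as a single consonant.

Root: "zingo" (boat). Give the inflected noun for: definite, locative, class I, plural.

shafvtoftukhzingo

Attach case locative tukh- → tukhzingo.
Attach number plural tof- → toftukhzingo.
Attach definiteness definite v- → vtoftukhzingo.
Attach noun class class I shef- → shefvtoftukhzingo.
Apply vowel harmony: shefvtoftukhzingo → shafvtoftukhzingo.
Nasal assimilation: no change.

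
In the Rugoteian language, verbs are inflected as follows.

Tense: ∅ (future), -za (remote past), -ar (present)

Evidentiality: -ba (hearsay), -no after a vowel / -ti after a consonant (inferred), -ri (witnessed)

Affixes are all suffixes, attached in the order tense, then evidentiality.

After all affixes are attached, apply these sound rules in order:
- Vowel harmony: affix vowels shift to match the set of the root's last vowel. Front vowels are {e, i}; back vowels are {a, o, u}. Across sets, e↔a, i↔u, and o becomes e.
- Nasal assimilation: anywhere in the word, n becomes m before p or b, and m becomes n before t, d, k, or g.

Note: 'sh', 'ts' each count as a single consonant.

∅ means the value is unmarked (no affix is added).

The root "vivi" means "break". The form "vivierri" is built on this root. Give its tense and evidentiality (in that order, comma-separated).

Segment: vivi-ar-ri.
tense: -ar → present.
evidentiality: -ri → witnessed.

present, witnessed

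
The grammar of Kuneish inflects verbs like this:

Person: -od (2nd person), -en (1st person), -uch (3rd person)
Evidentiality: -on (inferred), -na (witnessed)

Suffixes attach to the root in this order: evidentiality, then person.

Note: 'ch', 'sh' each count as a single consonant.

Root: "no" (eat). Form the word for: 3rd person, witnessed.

nonauch

Attach evidentiality witnessed -na → nona.
Attach person 3rd person -uch → nonauch.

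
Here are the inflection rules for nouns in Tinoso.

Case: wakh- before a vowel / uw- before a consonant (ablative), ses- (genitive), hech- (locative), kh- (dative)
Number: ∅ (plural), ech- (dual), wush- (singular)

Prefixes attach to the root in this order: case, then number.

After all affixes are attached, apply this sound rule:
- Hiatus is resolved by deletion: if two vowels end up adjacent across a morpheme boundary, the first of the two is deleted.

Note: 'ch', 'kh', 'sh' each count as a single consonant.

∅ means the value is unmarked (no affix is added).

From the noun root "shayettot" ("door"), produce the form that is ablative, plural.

Attach case ablative uw- (before consonant 'sh') → uwshayettot.
number = plural: zero marking, form stays uwshayettot.
Vowel deletion: no change.

uwshayettot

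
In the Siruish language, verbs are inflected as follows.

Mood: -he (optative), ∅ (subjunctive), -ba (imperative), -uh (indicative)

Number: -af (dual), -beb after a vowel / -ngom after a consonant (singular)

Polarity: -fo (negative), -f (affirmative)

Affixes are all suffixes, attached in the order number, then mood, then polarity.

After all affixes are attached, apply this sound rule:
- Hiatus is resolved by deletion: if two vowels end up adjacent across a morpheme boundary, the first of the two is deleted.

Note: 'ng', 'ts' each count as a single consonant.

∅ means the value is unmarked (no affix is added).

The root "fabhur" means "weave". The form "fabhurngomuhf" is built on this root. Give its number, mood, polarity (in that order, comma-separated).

singular, indicative, affirmative

Segment: fabhur-ngom-uh-f.
number: -beb/ngom → singular.
mood: -uh → indicative.
polarity: -f → affirmative.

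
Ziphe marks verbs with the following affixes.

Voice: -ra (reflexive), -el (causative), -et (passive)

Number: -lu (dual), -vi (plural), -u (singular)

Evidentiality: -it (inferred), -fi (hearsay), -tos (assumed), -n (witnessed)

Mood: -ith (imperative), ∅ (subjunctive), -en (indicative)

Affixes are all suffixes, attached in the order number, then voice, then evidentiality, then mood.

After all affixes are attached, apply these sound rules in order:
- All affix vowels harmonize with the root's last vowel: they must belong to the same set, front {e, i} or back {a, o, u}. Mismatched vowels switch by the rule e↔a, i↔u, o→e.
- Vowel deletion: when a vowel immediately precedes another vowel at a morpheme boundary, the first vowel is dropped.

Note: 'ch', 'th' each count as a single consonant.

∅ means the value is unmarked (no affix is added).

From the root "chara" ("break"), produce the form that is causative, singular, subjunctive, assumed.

charaltos

Attach number singular -u → charau.
Attach voice causative -el → charauel.
Attach evidentiality assumed -tos → charaueltos.
mood = subjunctive: zero marking, form stays charaueltos.
Apply vowel harmony: charaueltos → charaualtos.
Apply vowel deletion: charaualtos → charaltos.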